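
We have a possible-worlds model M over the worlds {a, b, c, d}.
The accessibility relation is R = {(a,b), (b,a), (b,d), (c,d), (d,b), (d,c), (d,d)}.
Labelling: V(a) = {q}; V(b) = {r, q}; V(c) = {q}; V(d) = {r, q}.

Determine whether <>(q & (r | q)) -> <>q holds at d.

Yes

At d: <>(q & (r | q)) is true, <>q is true, so <>(q & (r | q)) -> <>q is true.
  At d: <>(q & (r | q)) requires q & (r | q) at some successor in {b, c, d}.
    q & (r | q) holds at b, so <>(q & (r | q)) is true at d.
  At d: <>q requires q at some successor in {b, c, d}.
    q holds at b, so <>q is true at d.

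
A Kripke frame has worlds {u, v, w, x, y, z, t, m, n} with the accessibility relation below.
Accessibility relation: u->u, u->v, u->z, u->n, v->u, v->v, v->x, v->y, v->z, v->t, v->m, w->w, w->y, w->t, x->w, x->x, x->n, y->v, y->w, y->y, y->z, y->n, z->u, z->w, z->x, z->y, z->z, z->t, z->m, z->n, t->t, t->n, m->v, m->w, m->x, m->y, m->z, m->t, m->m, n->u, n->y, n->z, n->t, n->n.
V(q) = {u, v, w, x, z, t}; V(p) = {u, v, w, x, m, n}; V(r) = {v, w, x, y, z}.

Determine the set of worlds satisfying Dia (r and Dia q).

u, v, w, x, y, z, m, n

Let φ = Dia (r and Dia q). Evaluate φ at each world:
  u (successors {u, v, z, n}): φ is true.
  v (successors {u, v, x, y, z, t, m}): φ is true.
  w (successors {w, y, t}): φ is true.
  x (successors {w, x, n}): φ is true.
  y (successors {v, w, y, z, n}): φ is true.
  z (successors {u, w, x, y, z, t, m, n}): φ is true.
  t (successors {t, n}): φ is false.
  m (successors {v, w, x, y, z, t, m}): φ is true.
  n (successors {u, y, z, t, n}): φ is true.
For instance, at u:
  At u: Dia (r and Dia q) requires r and Dia q at some successor in {u, v, z, n}.
    r and Dia q holds at v, so Dia (r and Dia q) is true at u.
      At v: r is true, Dia q is true, so r and Dia q is true.
Satisfying worlds: {u, v, w, x, y, z, m, n}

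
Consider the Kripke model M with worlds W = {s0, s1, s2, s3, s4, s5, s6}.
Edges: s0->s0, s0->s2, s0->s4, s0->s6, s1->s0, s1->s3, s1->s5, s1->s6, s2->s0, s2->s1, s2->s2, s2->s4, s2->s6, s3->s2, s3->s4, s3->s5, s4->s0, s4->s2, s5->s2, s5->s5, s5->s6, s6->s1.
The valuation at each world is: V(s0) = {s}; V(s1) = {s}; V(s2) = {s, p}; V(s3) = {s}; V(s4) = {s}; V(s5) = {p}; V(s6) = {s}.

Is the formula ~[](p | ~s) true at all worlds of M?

Recall that []ψ holds at a world iff ψ holds at every accessible world, and <>ψ holds iff ψ holds at some accessible world.
Let φ = ~[](p | ~s). Evaluate φ at each world:
  s0 (successors {s0, s2, s4, s6}): φ is true.
  s1 (successors {s0, s3, s5, s6}): φ is true.
  s2 (successors {s0, s1, s2, s4, s6}): φ is true.
  s3 (successors {s2, s4, s5}): φ is true.
  s4 (successors {s0, s2}): φ is true.
  s5 (successors {s2, s5, s6}): φ is true.
  s6 (successors {s1}): φ is true.
For instance, at s6:
  At s6: [](p | ~s) is false, so ~[](p | ~s) is true.
    At s6: [](p | ~s) requires p | ~s at every successor {s1}.
      p | ~s fails at s1, so [](p | ~s) is false at s6.

Yes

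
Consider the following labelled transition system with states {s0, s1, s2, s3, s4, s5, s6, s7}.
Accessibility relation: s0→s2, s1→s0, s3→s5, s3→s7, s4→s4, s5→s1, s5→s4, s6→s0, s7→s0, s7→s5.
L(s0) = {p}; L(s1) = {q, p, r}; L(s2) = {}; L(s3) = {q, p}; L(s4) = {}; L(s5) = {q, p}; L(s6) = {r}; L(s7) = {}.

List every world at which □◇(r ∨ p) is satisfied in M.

s2, s3

Recall that □ψ holds at a world iff ψ holds at every accessible world, and ◇ψ holds iff ψ holds at some accessible world.
Let φ = □◇(r ∨ p). Evaluate φ at each world:
  s0 (successors {s2}): φ is false.
  s1 (successors {s0}): φ is false.
  s2 (successors ∅): φ is true.
  s3 (successors {s5, s7}): φ is true.
  s4 (successors {s4}): φ is false.
  s5 (successors {s1, s4}): φ is false.
  s6 (successors {s0}): φ is false.
  s7 (successors {s0, s5}): φ is false.
For instance, at s3:
  At s3: □◇(r ∨ p) requires ◇(r ∨ p) at every successor {s5, s7}.
      At s5: ◇(r ∨ p) requires r ∨ p at some successor in {s1, s4}.
        r ∨ p holds at s1, so ◇(r ∨ p) is true at s5.
      At s7: ◇(r ∨ p) requires r ∨ p at some successor in {s0, s5}.
        r ∨ p holds at s0, so ◇(r ∨ p) is true at s7.
  So □◇(r ∨ p) is true at s3.
Satisfying worlds: {s2, s3}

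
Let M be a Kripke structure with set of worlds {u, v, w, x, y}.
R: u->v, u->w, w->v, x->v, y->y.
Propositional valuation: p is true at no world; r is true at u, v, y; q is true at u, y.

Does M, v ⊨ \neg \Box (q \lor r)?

At v: \Box (q \lor r) is true, so \neg \Box (q \lor r) is false.
  At v: no accessible worlds, so \Box (q \lor r) holds vacuously.

No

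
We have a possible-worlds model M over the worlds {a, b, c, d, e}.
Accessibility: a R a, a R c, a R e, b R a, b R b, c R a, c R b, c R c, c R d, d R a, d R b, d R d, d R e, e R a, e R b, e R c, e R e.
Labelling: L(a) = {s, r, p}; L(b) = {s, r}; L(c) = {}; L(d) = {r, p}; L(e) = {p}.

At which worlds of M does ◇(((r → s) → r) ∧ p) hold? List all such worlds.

Recall that ◇ψ holds at a world iff ψ holds at some accessible world.
Let φ = ◇(((r → s) → r) ∧ p). Evaluate φ at each world:
  a (successors {a, c, e}): φ is true.
  b (successors {a, b}): φ is true.
  c (successors {a, b, c, d}): φ is true.
  d (successors {a, b, d, e}): φ is true.
  e (successors {a, b, c, e}): φ is true.
For instance, at c:
  At c: ◇(((r → s) → r) ∧ p) requires ((r → s) → r) ∧ p at some successor in {a, b, c, d}.
    ((r → s) → r) ∧ p holds at a, so ◇(((r → s) → r) ∧ p) is true at c.
Satisfying worlds: {a, b, c, d, e}

a, b, c, d, e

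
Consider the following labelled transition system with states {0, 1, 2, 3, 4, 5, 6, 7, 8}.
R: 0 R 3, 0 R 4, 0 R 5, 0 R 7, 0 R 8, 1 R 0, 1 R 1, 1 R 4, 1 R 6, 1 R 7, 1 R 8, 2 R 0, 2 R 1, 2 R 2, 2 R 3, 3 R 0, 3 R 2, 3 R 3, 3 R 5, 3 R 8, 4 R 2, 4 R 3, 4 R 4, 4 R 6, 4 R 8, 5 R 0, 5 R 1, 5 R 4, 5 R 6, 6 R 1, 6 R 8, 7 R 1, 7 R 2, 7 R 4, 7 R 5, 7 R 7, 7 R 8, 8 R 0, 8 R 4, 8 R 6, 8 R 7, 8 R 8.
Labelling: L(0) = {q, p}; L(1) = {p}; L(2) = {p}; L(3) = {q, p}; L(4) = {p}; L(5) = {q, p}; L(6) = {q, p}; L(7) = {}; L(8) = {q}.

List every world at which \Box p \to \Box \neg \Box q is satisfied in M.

Let φ = \Box p \to \Box \neg \Box q. Evaluate φ at each world:
  0 (successors {3, 4, 5, 7, 8}): φ is true.
  1 (successors {0, 1, 4, 6, 7, 8}): φ is true.
  2 (successors {0, 1, 2, 3}): φ is true.
  3 (successors {0, 2, 3, 5, 8}): φ is true.
  4 (successors {2, 3, 4, 6, 8}): φ is true.
  5 (successors {0, 1, 4, 6}): φ is true.
  6 (successors {1, 8}): φ is true.
  7 (successors {1, 2, 4, 5, 7, 8}): φ is true.
  8 (successors {0, 4, 6, 7, 8}): φ is true.
For instance, at 4:
  At 4: \Box p is false, \Box \neg \Box q is true, so \Box p \to \Box \neg \Box q is true.
    At 4: \Box p requires p at every successor {2, 3, 4, 6, 8}.
      p fails at 8, so \Box p is false at 4.
    At 4: \Box \neg \Box q requires \neg \Box q at every successor {2, 3, 4, 6, 8}.
      At 2: \neg \Box q is true.
      At 3: \neg \Box q is true.
      At 4: \neg \Box q is true.
      At 6: \neg \Box q is true.
      At 8: \neg \Box q is true.
    So \Box \neg \Box q is true at 4.
Satisfying worlds: {0, 1, 2, 3, 4, 5, 6, 7, 8}

0, 1, 2, 3, 4, 5, 6, 7, 8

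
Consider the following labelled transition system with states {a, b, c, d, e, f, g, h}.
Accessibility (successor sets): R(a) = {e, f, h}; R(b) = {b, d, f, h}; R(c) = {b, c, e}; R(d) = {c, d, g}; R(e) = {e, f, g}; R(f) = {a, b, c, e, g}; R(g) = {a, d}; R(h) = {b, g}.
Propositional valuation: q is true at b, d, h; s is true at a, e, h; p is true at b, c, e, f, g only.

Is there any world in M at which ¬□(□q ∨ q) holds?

Let φ = ¬□(□q ∨ q). Evaluate φ at each world:
  a (successors {e, f, h}): φ is true.
  b (successors {b, d, f, h}): φ is true.
  c (successors {b, c, e}): φ is true.
  d (successors {c, d, g}): φ is true.
  e (successors {e, f, g}): φ is true.
  f (successors {a, b, c, e, g}): φ is true.
  g (successors {a, d}): φ is true.
  h (successors {b, g}): φ is true.
Detail at a (witness):
  At a: □(□q ∨ q) is false, so ¬□(□q ∨ q) is true.
    At a: □(□q ∨ q) requires □q ∨ q at every successor {e, f, h}.
      □q ∨ q fails at e, so □(□q ∨ q) is false at a.

Yes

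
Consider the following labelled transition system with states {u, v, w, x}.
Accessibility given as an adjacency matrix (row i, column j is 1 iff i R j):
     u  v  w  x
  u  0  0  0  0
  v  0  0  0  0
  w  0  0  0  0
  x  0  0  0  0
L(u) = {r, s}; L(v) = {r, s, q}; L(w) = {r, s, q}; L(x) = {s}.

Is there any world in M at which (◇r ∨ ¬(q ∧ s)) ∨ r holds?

Yes

Let φ = (◇r ∨ ¬(q ∧ s)) ∨ r. Evaluate φ at each world:
  u (successors ∅): φ is true.
  v (successors ∅): φ is true.
  w (successors ∅): φ is true.
  x (successors ∅): φ is true.
Detail at u (witness):
  At u: ◇r ∨ ¬(q ∧ s) is true, r is true, so (◇r ∨ ¬(q ∧ s)) ∨ r is true.
    At u: ◇r is false, ¬(q ∧ s) is true, so ◇r ∨ ¬(q ∧ s) is true.
      At u: no accessible worlds, so ◇r is false.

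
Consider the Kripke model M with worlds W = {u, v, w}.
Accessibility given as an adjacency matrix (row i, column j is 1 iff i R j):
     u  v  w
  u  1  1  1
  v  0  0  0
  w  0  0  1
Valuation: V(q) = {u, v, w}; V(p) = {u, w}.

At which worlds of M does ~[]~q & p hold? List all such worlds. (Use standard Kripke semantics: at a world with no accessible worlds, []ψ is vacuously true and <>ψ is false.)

Let φ = ~[]~q & p. Evaluate φ at each world:
  u (successors {u, v, w}): φ is true.
  v (successors ∅): φ is false.
  w (successors {w}): φ is true.
For instance, at w:
  At w: ~[]~q is true, p is true, so ~[]~q & p is true.
    At w: []~q is false, so ~[]~q is true.
      At w: []~q requires ~q at every successor {w}.
        ~q fails at w, so []~q is false at w.
Satisfying worlds: {u, w}

u, w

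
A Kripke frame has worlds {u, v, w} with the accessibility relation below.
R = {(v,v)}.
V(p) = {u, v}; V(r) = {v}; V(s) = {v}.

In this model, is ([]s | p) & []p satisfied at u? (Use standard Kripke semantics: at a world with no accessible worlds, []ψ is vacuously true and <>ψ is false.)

Yes

Recall that []ψ holds at a world iff ψ holds at every accessible world, and <>ψ holds iff ψ holds at some accessible world.
At u: []s | p is true, []p is true, so ([]s | p) & []p is true.
  At u: []s is true, p is true, so []s | p is true.
    At u: no accessible worlds, so []s holds vacuously.
  At u: no accessible worlds, so []p holds vacuously.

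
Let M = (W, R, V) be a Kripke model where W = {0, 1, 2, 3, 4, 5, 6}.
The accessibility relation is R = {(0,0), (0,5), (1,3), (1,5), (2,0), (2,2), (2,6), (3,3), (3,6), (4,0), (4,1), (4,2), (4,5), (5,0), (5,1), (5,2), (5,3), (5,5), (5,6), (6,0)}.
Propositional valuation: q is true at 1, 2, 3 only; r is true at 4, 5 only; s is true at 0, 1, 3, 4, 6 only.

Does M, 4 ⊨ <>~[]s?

Yes

Recall that []ψ holds at a world iff ψ holds at every accessible world, and <>ψ holds iff ψ holds at some accessible world.
At 4: <>~[]s requires ~[]s at some successor in {0, 1, 2, 5}.
  ~[]s holds at 0, so <>~[]s is true at 4.
    At 0: []s is false, so ~[]s is true.
      At 0: []s requires s at every successor {0, 5}.
        s fails at 5, so []s is false at 0.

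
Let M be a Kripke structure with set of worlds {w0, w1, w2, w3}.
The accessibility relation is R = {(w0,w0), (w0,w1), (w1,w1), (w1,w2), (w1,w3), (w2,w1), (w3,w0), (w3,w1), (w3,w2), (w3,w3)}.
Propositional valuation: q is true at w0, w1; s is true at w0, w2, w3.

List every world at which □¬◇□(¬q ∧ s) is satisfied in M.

Let φ = □¬◇□(¬q ∧ s). Evaluate φ at each world:
  w0 (successors {w0, w1}): φ is true.
  w1 (successors {w1, w2, w3}): φ is true.
  w2 (successors {w1}): φ is true.
  w3 (successors {w0, w1, w2, w3}): φ is true.
For instance, at w0:
  At w0: □¬◇□(¬q ∧ s) requires ¬◇□(¬q ∧ s) at every successor {w0, w1}.
      At w0: ◇□(¬q ∧ s) is false, so ¬◇□(¬q ∧ s) is true.
      At w1: ◇□(¬q ∧ s) is false, so ¬◇□(¬q ∧ s) is true.
  So □¬◇□(¬q ∧ s) is true at w0.
Satisfying worlds: {w0, w1, w2, w3}

w0, w1, w2, w3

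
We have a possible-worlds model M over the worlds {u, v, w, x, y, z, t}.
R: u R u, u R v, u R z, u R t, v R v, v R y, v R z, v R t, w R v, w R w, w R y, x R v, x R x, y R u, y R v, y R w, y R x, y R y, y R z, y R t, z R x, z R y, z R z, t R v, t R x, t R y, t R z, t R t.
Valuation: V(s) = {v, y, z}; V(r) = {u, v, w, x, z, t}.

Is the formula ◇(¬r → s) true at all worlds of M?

Yes

Let φ = ◇(¬r → s). Evaluate φ at each world:
  u (successors {u, v, z, t}): φ is true.
  v (successors {v, y, z, t}): φ is true.
  w (successors {v, w, y}): φ is true.
  x (successors {v, x}): φ is true.
  y (successors {u, v, w, x, y, z, t}): φ is true.
  z (successors {x, y, z}): φ is true.
  t (successors {v, x, y, z, t}): φ is true.
For instance, at x:
  At x: ◇(¬r → s) requires ¬r → s at some successor in {v, x}.
    ¬r → s holds at v, so ◇(¬r → s) is true at x.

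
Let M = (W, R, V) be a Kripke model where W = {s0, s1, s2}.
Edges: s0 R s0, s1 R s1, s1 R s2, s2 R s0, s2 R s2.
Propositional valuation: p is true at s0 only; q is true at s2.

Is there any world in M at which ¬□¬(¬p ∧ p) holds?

Let φ = ¬□¬(¬p ∧ p). Evaluate φ at each world:
  s0 (successors {s0}): φ is false.
  s1 (successors {s1, s2}): φ is false.
  s2 (successors {s0, s2}): φ is false.
For instance, at s2:
  At s2: □¬(¬p ∧ p) is true, so ¬□¬(¬p ∧ p) is false.
    At s2: □¬(¬p ∧ p) requires ¬(¬p ∧ p) at every successor {s0, s2}.
      At s0: ¬(¬p ∧ p) is true.
      At s2: ¬(¬p ∧ p) is true.
    So □¬(¬p ∧ p) is true at s2.

No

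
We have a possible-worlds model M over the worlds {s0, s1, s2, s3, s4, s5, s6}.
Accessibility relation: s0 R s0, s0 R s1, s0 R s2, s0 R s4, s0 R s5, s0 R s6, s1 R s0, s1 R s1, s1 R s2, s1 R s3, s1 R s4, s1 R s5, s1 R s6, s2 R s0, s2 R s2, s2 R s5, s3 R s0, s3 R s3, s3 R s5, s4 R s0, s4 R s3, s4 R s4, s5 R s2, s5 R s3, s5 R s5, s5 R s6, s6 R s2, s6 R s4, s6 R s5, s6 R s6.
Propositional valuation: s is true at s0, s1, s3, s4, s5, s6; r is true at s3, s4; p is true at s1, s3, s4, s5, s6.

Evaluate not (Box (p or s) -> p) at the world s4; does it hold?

No

At s4: Box (p or s) -> p is true, so not (Box (p or s) -> p) is false.
  At s4: Box (p or s) is true, p is true, so Box (p or s) -> p is true.
    At s4: Box (p or s) requires p or s at every successor {s0, s3, s4}.
      At s0: p or s is true.
      At s3: p or s is true.
      At s4: p or s is true.
    So Box (p or s) is true at s4.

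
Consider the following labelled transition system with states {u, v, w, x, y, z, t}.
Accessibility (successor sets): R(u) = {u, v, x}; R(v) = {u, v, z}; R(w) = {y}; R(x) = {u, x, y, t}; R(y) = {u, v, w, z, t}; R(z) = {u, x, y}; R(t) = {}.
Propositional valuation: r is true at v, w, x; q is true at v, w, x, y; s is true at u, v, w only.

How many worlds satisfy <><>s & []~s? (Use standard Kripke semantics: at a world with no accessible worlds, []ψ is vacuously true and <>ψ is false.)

1

Let φ = <><>s & []~s. Evaluate φ at each world:
  u (successors {u, v, x}): φ is false.
  v (successors {u, v, z}): φ is false.
  w (successors {y}): φ is true.
  x (successors {u, x, y, t}): φ is false.
  y (successors {u, v, w, z, t}): φ is false.
  z (successors {u, x, y}): φ is false.
  t (successors ∅): φ is false.
For instance, at z:
  At z: <><>s is true, []~s is false, so <><>s & []~s is false.
    At z: <><>s requires <>s at some successor in {u, x, y}.
      <>s holds at u, so <><>s is true at z.
    At z: []~s requires ~s at every successor {u, x, y}.
      ~s fails at u, so []~s is false at z.
Satisfying worlds: {w}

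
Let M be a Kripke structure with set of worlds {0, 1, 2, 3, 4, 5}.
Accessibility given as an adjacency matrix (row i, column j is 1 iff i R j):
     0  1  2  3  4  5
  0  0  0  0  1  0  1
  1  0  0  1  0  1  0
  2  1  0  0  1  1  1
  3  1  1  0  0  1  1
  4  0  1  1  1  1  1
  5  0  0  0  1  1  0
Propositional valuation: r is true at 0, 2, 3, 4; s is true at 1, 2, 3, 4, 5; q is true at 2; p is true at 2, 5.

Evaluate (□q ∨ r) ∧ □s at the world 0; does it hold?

At 0: □q ∨ r is true, □s is true, so (□q ∨ r) ∧ □s is true.
  At 0: □q is false, r is true, so □q ∨ r is true.
    At 0: □q requires q at every successor {3, 5}.
      q fails at 3, so □q is false at 0.
  At 0: □s requires s at every successor {3, 5}.
    At 3: s is true.
    At 5: s is true.
  So □s is true at 0.

Yes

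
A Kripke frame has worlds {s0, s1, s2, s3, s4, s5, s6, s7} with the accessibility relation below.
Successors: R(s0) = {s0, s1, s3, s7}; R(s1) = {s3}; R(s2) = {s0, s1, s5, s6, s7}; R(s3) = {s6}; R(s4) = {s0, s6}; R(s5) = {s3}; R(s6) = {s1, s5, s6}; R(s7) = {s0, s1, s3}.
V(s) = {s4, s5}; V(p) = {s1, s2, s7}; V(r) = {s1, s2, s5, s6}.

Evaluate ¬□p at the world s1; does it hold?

Yes

At s1: □p is false, so ¬□p is true.
  At s1: □p requires p at every successor {s3}.
    p fails at s3, so □p is false at s1.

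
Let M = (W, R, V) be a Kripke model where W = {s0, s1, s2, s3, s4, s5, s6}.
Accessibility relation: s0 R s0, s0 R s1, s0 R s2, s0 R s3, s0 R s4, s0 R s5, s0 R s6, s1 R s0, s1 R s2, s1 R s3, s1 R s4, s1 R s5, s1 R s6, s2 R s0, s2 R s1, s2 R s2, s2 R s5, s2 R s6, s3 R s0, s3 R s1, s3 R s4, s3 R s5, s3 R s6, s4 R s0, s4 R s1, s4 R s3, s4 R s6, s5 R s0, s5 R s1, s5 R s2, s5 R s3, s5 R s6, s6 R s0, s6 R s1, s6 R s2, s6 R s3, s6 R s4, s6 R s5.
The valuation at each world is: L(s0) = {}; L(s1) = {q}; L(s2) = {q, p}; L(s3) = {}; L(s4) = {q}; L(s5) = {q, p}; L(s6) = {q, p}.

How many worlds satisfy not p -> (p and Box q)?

3

Let φ = not p -> (p and Box q). Evaluate φ at each world:
  s0 (successors {s0, s1, s2, s3, s4, s5, s6}): φ is false.
  s1 (successors {s0, s2, s3, s4, s5, s6}): φ is false.
  s2 (successors {s0, s1, s2, s5, s6}): φ is true.
  s3 (successors {s0, s1, s4, s5, s6}): φ is false.
  s4 (successors {s0, s1, s3, s6}): φ is false.
  s5 (successors {s0, s1, s2, s3, s6}): φ is true.
  s6 (successors {s0, s1, s2, s3, s4, s5}): φ is true.
For instance, at s4:
  At s4: not p is true, p and Box q is false, so not p -> (p and Box q) is false.
    At s4: p is false, Box q is false, so p and Box q is false.
      At s4: Box q requires q at every successor {s0, s1, s3, s6}.
        q fails at s0, so Box q is false at s4.
Satisfying worlds: {s2, s5, s6}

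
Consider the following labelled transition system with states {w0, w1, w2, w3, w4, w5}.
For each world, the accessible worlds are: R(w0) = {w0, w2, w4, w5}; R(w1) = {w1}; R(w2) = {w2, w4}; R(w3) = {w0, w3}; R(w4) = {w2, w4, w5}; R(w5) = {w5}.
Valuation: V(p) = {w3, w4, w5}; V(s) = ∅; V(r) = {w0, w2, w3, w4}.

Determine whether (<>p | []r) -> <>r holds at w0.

At w0: <>p | []r is true, <>r is true, so (<>p | []r) -> <>r is true.
  At w0: <>p is true, []r is false, so <>p | []r is true.
    At w0: <>p requires p at some successor in {w0, w2, w4, w5}.
      p holds at w4, so <>p is true at w0.
    At w0: []r requires r at every successor {w0, w2, w4, w5}.
      r fails at w5, so []r is false at w0.
  At w0: <>r requires r at some successor in {w0, w2, w4, w5}.
    r holds at w0, so <>r is true at w0.

Yes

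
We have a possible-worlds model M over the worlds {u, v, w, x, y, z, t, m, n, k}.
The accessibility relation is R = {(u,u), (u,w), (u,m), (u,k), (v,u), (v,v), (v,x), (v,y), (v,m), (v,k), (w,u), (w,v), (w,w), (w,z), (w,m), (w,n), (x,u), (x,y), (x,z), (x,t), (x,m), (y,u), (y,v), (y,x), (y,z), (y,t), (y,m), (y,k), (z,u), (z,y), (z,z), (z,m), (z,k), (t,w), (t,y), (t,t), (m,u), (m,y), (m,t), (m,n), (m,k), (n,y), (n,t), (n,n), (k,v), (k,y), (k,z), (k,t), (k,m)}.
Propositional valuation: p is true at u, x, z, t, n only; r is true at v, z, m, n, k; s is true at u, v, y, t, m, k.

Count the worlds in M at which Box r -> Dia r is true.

Let φ = Box r -> Dia r. Evaluate φ at each world:
  u (successors {u, w, m, k}): φ is true.
  v (successors {u, v, x, y, m, k}): φ is true.
  w (successors {u, v, w, z, m, n}): φ is true.
  x (successors {u, y, z, t, m}): φ is true.
  y (successors {u, v, x, z, t, m, k}): φ is true.
  z (successors {u, y, z, m, k}): φ is true.
  t (successors {w, y, t}): φ is true.
  m (successors {u, y, t, n, k}): φ is true.
  n (successors {y, t, n}): φ is true.
  k (successors {v, y, z, t, m}): φ is true.
For instance, at m:
  At m: Box r is false, Dia r is true, so Box r -> Dia r is true.
    At m: Box r requires r at every successor {u, y, t, n, k}.
      r fails at u, so Box r is false at m.
    At m: Dia r requires r at some successor in {u, y, t, n, k}.
      r holds at n, so Dia r is true at m.
Satisfying worlds: {u, v, w, x, y, z, t, m, n, k}

10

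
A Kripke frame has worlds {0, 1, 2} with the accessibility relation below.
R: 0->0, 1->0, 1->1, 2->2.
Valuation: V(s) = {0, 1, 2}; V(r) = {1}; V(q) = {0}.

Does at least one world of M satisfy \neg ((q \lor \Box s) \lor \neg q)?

No

Let φ = \neg ((q \lor \Box s) \lor \neg q). Evaluate φ at each world:
  0 (successors {0}): φ is false.
  1 (successors {0, 1}): φ is false.
  2 (successors {2}): φ is false.
For instance, at 0:
  At 0: (q \lor \Box s) \lor \neg q is true, so \neg ((q \lor \Box s) \lor \neg q) is false.
    At 0: q \lor \Box s is true, \neg q is false, so (q \lor \Box s) \lor \neg q is true.
      At 0: q is true, \Box s is true, so q \lor \Box s is true.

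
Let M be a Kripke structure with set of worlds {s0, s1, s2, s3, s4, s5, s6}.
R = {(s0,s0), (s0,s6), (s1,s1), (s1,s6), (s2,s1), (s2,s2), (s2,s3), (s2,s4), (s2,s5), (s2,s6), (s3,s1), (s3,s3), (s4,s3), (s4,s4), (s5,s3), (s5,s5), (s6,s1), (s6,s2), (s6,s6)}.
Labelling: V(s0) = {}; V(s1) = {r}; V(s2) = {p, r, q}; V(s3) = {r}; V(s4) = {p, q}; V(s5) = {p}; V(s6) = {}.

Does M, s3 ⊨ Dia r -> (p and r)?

No

Recall that Dia ψ holds at a world iff ψ holds at some accessible world.
At s3: Dia r is true, p and r is false, so Dia r -> (p and r) is false.
  At s3: Dia r requires r at some successor in {s1, s3}.
    r holds at s1, so Dia r is true at s3.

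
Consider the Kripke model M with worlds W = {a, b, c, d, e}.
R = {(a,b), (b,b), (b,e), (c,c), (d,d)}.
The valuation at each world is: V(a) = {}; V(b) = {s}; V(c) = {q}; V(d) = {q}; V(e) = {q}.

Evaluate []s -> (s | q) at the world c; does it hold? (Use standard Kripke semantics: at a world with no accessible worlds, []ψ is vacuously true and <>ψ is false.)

At c: []s is false, s | q is true, so []s -> (s | q) is true.
  At c: []s requires s at every successor {c}.
    s fails at c, so []s is false at c.

Yes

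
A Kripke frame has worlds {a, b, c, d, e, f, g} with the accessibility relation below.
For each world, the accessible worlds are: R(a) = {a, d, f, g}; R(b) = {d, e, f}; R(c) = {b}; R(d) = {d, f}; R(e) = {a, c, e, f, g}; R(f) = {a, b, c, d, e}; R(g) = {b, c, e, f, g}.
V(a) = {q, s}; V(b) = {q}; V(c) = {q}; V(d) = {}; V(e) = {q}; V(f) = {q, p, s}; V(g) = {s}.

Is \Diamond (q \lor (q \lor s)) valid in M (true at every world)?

Let φ = \Diamond (q \lor (q \lor s)). Evaluate φ at each world:
  a (successors {a, d, f, g}): φ is true.
  b (successors {d, e, f}): φ is true.
  c (successors {b}): φ is true.
  d (successors {d, f}): φ is true.
  e (successors {a, c, e, f, g}): φ is true.
  f (successors {a, b, c, d, e}): φ is true.
  g (successors {b, c, e, f, g}): φ is true.
For instance, at c:
  At c: \Diamond (q \lor (q \lor s)) requires q \lor (q \lor s) at some successor in {b}.
    q \lor (q \lor s) holds at b, so \Diamond (q \lor (q \lor s)) is true at c.

Yes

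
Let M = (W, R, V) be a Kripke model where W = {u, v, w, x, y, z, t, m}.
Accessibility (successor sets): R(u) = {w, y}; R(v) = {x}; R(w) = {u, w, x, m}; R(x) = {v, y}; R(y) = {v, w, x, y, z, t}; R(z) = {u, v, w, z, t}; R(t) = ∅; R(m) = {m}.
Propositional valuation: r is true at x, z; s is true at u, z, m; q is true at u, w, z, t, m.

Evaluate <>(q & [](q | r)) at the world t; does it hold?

No

At t: no accessible worlds, so <>(q & [](q | r)) is false.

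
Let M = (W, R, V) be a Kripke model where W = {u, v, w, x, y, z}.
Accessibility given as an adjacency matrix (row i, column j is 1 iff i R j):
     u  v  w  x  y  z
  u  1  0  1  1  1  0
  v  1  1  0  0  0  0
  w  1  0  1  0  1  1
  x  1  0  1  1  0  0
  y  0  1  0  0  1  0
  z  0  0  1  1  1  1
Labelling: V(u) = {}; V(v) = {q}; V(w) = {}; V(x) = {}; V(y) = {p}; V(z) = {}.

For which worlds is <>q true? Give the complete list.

Recall that <>ψ holds at a world iff ψ holds at some accessible world.
Let φ = <>q. Evaluate φ at each world:
  u (successors {u, w, x, y}): φ is false.
  v (successors {u, v}): φ is true.
  w (successors {u, w, y, z}): φ is false.
  x (successors {u, w, x}): φ is false.
  y (successors {v, y}): φ is true.
  z (successors {w, x, y, z}): φ is false.
For instance, at z:
  At z: <>q requires q at some successor in {w, x, y, z}.
    At w: q is false.
    At x: q is false.
    At y: q is false.
    At z: q is false.
  So <>q is false at z.
Satisfying worlds: {v, y}

v, y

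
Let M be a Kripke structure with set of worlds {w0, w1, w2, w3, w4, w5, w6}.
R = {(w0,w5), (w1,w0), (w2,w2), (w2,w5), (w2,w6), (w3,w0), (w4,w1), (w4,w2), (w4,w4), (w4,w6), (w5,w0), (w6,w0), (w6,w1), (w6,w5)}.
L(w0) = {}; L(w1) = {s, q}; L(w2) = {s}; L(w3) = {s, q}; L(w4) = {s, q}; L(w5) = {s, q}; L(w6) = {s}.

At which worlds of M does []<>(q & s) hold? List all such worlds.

w1, w3, w5

Recall that []ψ holds at a world iff ψ holds at every accessible world, and <>ψ holds iff ψ holds at some accessible world.
Let φ = []<>(q & s). Evaluate φ at each world:
  w0 (successors {w5}): φ is false.
  w1 (successors {w0}): φ is true.
  w2 (successors {w2, w5, w6}): φ is false.
  w3 (successors {w0}): φ is true.
  w4 (successors {w1, w2, w4, w6}): φ is false.
  w5 (successors {w0}): φ is true.
  w6 (successors {w0, w1, w5}): φ is false.
For instance, at w3:
  At w3: []<>(q & s) requires <>(q & s) at every successor {w0}.
      At w0: <>(q & s) requires q & s at some successor in {w5}.
        q & s holds at w5, so <>(q & s) is true at w0.
  So []<>(q & s) is true at w3.
Satisfying worlds: {w1, w3, w5}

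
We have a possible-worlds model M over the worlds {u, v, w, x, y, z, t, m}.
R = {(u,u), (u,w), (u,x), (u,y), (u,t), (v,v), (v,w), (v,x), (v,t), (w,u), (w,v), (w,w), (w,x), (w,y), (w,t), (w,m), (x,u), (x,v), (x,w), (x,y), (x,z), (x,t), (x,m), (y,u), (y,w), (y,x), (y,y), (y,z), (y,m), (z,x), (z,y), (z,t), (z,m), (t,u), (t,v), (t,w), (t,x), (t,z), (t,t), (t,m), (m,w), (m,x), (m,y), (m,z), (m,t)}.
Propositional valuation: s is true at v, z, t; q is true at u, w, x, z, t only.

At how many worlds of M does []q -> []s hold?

Recall that []ψ holds at a world iff ψ holds at every accessible world, and <>ψ holds iff ψ holds at some accessible world.
Let φ = []q -> []s. Evaluate φ at each world:
  u (successors {u, w, x, y, t}): φ is true.
  v (successors {v, w, x, t}): φ is true.
  w (successors {u, v, w, x, y, t, m}): φ is true.
  x (successors {u, v, w, y, z, t, m}): φ is true.
  y (successors {u, w, x, y, z, m}): φ is true.
  z (successors {x, y, t, m}): φ is true.
  t (successors {u, v, w, x, z, t, m}): φ is true.
  m (successors {w, x, y, z, t}): φ is true.
For instance, at u:
  At u: []q is false, []s is false, so []q -> []s is true.
    At u: []q requires q at every successor {u, w, x, y, t}.
      q fails at y, so []q is false at u.
    At u: []s requires s at every successor {u, w, x, y, t}.
      s fails at u, so []s is false at u.
Satisfying worlds: {u, v, w, x, y, z, t, m}

8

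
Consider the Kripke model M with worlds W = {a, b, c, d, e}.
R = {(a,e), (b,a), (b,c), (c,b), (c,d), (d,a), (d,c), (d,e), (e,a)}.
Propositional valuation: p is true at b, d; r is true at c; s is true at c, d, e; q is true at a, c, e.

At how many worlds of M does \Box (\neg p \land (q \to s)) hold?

1

Let φ = \Box (\neg p \land (q \to s)). Evaluate φ at each world:
  a (successors {e}): φ is true.
  b (successors {a, c}): φ is false.
  c (successors {b, d}): φ is false.
  d (successors {a, c, e}): φ is false.
  e (successors {a}): φ is false.
For instance, at d:
  At d: \Box (\neg p \land (q \to s)) requires \neg p \land (q \to s) at every successor {a, c, e}.
    \neg p \land (q \to s) fails at a, so \Box (\neg p \land (q \to s)) is false at d.
Satisfying worlds: {a}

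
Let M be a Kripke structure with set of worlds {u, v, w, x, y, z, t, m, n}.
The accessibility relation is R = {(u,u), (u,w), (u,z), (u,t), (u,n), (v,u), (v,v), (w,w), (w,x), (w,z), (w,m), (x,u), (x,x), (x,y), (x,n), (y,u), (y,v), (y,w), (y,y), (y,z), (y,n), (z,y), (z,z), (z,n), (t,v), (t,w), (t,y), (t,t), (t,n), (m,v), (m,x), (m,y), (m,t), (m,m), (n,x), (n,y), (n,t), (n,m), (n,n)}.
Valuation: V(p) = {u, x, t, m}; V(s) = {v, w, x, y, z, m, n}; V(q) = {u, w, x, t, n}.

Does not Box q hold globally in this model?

Yes

Recall that Box ψ holds at a world iff ψ holds at every accessible world, and Dia ψ holds iff ψ holds at some accessible world.
Let φ = not Box q. Evaluate φ at each world:
  u (successors {u, w, z, t, n}): φ is true.
  v (successors {u, v}): φ is true.
  w (successors {w, x, z, m}): φ is true.
  x (successors {u, x, y, n}): φ is true.
  y (successors {u, v, w, y, z, n}): φ is true.
  z (successors {y, z, n}): φ is true.
  t (successors {v, w, y, t, n}): φ is true.
  m (successors {v, x, y, t, m}): φ is true.
  n (successors {x, y, t, m, n}): φ is true.
For instance, at u:
  At u: Box q is false, so not Box q is true.
    At u: Box q requires q at every successor {u, w, z, t, n}.
      q fails at z, so Box q is false at u.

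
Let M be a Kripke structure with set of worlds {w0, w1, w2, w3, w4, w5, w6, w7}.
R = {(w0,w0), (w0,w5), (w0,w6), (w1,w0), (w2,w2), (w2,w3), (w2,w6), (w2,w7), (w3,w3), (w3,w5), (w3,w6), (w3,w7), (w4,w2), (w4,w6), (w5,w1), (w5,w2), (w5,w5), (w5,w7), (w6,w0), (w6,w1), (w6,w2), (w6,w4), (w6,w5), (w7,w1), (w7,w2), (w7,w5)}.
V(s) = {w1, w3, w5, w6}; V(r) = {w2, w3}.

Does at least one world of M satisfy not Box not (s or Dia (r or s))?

Yes

Let φ = not Box not (s or Dia (r or s)). Evaluate φ at each world:
  w0 (successors {w0, w5, w6}): φ is true.
  w1 (successors {w0}): φ is true.
  w2 (successors {w2, w3, w6, w7}): φ is true.
  w3 (successors {w3, w5, w6, w7}): φ is true.
  w4 (successors {w2, w6}): φ is true.
  w5 (successors {w1, w2, w5, w7}): φ is true.
  w6 (successors {w0, w1, w2, w4, w5}): φ is true.
  w7 (successors {w1, w2, w5}): φ is true.
Detail at w0 (witness):
  At w0: Box not (s or Dia (r or s)) is false, so not Box not (s or Dia (r or s)) is true.
    At w0: Box not (s or Dia (r or s)) requires not (s or Dia (r or s)) at every successor {w0, w5, w6}.
      not (s or Dia (r or s)) fails at w0, so Box not (s or Dia (r or s)) is false at w0.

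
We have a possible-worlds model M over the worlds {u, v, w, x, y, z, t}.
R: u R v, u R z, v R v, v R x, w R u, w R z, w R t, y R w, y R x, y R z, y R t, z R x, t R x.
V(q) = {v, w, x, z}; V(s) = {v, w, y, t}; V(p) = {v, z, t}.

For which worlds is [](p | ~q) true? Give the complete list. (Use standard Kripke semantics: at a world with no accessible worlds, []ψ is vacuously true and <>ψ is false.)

Let φ = [](p | ~q). Evaluate φ at each world:
  u (successors {v, z}): φ is true.
  v (successors {v, x}): φ is false.
  w (successors {u, z, t}): φ is true.
  x (successors ∅): φ is true.
  y (successors {w, x, z, t}): φ is false.
  z (successors {x}): φ is false.
  t (successors {x}): φ is false.
For instance, at z:
  At z: [](p | ~q) requires p | ~q at every successor {x}.
    p | ~q fails at x, so [](p | ~q) is false at z.
Satisfying worlds: {u, w, x}

u, w, x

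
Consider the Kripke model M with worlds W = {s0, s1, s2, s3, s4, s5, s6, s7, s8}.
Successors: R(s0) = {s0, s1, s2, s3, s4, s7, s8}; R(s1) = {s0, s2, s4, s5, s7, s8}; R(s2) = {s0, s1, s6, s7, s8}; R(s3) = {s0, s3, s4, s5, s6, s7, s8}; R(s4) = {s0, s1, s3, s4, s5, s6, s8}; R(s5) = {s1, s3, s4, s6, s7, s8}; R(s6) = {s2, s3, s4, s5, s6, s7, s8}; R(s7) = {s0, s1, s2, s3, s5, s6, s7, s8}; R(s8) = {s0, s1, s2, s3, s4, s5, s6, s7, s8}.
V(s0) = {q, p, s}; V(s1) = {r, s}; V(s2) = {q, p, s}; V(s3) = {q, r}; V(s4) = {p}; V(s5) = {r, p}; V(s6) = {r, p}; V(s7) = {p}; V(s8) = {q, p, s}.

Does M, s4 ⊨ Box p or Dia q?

At s4: Box p is false, Dia q is true, so Box p or Dia q is true.
  At s4: Box p requires p at every successor {s0, s1, s3, s4, s5, s6, s8}.
    p fails at s1, so Box p is false at s4.
  At s4: Dia q requires q at some successor in {s0, s1, s3, s4, s5, s6, s8}.
    q holds at s0, so Dia q is true at s4.

Yes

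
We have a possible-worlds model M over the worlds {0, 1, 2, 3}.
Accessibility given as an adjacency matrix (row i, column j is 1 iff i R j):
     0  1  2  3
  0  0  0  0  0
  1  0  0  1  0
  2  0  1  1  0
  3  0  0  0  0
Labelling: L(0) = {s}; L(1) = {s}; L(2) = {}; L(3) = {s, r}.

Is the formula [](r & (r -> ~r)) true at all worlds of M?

Let φ = [](r & (r -> ~r)). Evaluate φ at each world:
  0 (successors ∅): φ is true.
  1 (successors {2}): φ is false.
  2 (successors {1, 2}): φ is false.
  3 (successors ∅): φ is true.
Detail at 1 (counterexample):
  At 1: [](r & (r -> ~r)) requires r & (r -> ~r) at every successor {2}.
    r & (r -> ~r) fails at 2, so [](r & (r -> ~r)) is false at 1.

No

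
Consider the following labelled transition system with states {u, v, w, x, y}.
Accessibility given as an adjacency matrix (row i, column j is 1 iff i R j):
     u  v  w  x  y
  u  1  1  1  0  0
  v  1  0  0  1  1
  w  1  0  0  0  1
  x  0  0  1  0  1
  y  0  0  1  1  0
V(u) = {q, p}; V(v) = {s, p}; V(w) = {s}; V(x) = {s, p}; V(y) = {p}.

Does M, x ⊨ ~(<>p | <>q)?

At x: <>p | <>q is true, so ~(<>p | <>q) is false.
  At x: <>p is true, <>q is false, so <>p | <>q is true.
    At x: <>p requires p at some successor in {w, y}.
      p holds at y, so <>p is true at x.
    At x: <>q requires q at some successor in {w, y}.
      At w: q is false.
      At y: q is false.
    So <>q is false at x.

No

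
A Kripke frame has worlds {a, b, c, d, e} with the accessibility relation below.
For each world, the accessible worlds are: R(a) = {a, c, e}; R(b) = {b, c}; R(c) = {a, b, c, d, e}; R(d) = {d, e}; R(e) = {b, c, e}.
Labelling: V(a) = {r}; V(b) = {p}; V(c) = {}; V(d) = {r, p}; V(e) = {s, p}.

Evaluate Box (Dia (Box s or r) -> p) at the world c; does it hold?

At c: Box (Dia (Box s or r) -> p) requires Dia (Box s or r) -> p at every successor {a, b, c, d, e}.
  Dia (Box s or r) -> p fails at a, so Box (Dia (Box s or r) -> p) is false at c.
    At a: Dia (Box s or r) is true, p is false, so Dia (Box s or r) -> p is false.
      At a: Dia (Box s or r) requires Box s or r at some successor in {a, c, e}.
        Box s or r holds at a, so Dia (Box s or r) is true at a.

No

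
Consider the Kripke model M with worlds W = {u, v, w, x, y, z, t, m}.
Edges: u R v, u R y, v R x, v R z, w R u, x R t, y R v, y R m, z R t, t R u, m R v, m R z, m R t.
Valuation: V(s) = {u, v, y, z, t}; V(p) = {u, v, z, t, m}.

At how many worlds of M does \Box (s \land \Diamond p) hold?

6

Let φ = \Box (s \land \Diamond p). Evaluate φ at each world:
  u (successors {v, y}): φ is true.
  v (successors {x, z}): φ is false.
  w (successors {u}): φ is true.
  x (successors {t}): φ is true.
  y (successors {v, m}): φ is false.
  z (successors {t}): φ is true.
  t (successors {u}): φ is true.
  m (successors {v, z, t}): φ is true.
For instance, at m:
  At m: \Box (s \land \Diamond p) requires s \land \Diamond p at every successor {v, z, t}.
      At v: s is true, \Diamond p is true, so s \land \Diamond p is true.
      At z: s is true, \Diamond p is true, so s \land \Diamond p is true.
      At t: s is true, \Diamond p is true, so s \land \Diamond p is true.
  So \Box (s \land \Diamond p) is true at m.
Satisfying worlds: {u, w, x, z, t, m}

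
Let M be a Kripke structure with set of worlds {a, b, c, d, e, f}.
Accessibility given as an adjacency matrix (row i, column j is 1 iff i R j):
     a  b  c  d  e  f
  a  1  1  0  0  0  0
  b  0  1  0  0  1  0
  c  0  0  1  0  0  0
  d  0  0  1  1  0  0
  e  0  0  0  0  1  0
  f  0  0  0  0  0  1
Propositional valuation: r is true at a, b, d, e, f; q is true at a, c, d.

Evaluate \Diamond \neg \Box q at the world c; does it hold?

Recall that \Box ψ holds at a world iff ψ holds at every accessible world, and \Diamond ψ holds iff ψ holds at some accessible world.
At c: \Diamond \neg \Box q requires \neg \Box q at some successor in {c}.
  At c: \neg \Box q is false.
So \Diamond \neg \Box q is false at c.

No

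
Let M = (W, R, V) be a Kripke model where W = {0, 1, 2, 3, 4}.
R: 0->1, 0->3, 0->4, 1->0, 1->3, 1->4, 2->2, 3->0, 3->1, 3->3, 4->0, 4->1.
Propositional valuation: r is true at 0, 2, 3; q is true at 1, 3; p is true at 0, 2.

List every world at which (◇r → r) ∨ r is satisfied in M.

0, 2, 3

Recall that ◇ψ holds at a world iff ψ holds at some accessible world.
Let φ = (◇r → r) ∨ r. Evaluate φ at each world:
  0 (successors {1, 3, 4}): φ is true.
  1 (successors {0, 3, 4}): φ is false.
  2 (successors {2}): φ is true.
  3 (successors {0, 1, 3}): φ is true.
  4 (successors {0, 1}): φ is false.
For instance, at 2:
  At 2: ◇r → r is true, r is true, so (◇r → r) ∨ r is true.
    At 2: ◇r is true, r is true, so ◇r → r is true.
      At 2: ◇r requires r at some successor in {2}.
        r holds at 2, so ◇r is true at 2.
Satisfying worlds: {0, 2, 3}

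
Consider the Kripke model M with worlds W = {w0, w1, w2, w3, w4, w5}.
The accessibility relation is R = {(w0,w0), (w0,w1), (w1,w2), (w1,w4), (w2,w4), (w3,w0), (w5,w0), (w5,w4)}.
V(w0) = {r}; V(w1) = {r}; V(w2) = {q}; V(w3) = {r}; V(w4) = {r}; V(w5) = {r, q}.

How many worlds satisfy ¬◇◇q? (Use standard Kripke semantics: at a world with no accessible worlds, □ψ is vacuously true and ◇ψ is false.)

5

Let φ = ¬◇◇q. Evaluate φ at each world:
  w0 (successors {w0, w1}): φ is false.
  w1 (successors {w2, w4}): φ is true.
  w2 (successors {w4}): φ is true.
  w3 (successors {w0}): φ is true.
  w4 (successors ∅): φ is true.
  w5 (successors {w0, w4}): φ is true.
For instance, at w2:
  At w2: ◇◇q is false, so ¬◇◇q is true.
    At w2: ◇◇q requires ◇q at some successor in {w4}.
      At w4: ◇q is false.
    So ◇◇q is false at w2.
Satisfying worlds: {w1, w2, w3, w4, w5}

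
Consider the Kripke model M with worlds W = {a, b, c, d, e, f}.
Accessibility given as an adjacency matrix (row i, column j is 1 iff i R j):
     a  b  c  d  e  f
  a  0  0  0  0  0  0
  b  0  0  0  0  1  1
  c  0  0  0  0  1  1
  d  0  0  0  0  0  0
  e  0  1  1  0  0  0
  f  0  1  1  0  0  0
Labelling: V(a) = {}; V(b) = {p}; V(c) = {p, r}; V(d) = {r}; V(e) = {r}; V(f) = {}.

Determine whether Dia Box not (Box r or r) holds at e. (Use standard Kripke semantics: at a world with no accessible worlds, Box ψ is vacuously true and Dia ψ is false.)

Recall that Box ψ holds at a world iff ψ holds at every accessible world, and Dia ψ holds iff ψ holds at some accessible world.
At e: Dia Box not (Box r or r) requires Box not (Box r or r) at some successor in {b, c}.
  At b: Box not (Box r or r) is false.
  At c: Box not (Box r or r) is false.
So Dia Box not (Box r or r) is false at e.

No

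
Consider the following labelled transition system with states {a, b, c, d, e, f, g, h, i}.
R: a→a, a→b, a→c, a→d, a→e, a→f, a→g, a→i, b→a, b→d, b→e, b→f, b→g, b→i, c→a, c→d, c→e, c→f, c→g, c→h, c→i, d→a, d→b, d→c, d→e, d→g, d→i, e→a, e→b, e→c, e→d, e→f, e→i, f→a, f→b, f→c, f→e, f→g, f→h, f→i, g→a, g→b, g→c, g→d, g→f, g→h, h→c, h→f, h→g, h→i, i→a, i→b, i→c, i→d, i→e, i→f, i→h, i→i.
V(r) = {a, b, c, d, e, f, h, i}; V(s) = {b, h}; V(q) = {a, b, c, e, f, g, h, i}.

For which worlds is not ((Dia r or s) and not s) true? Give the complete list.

b, h

Let φ = not ((Dia r or s) and not s). Evaluate φ at each world:
  a (successors {a, b, c, d, e, f, g, i}): φ is false.
  b (successors {a, d, e, f, g, i}): φ is true.
  c (successors {a, d, e, f, g, h, i}): φ is false.
  d (successors {a, b, c, e, g, i}): φ is false.
  e (successors {a, b, c, d, f, i}): φ is false.
  f (successors {a, b, c, e, g, h, i}): φ is false.
  g (successors {a, b, c, d, f, h}): φ is false.
  h (successors {c, f, g, i}): φ is true.
  i (successors {a, b, c, d, e, f, h, i}): φ is false.
For instance, at g:
  At g: (Dia r or s) and not s is true, so not ((Dia r or s) and not s) is false.
    At g: Dia r or s is true, not s is true, so (Dia r or s) and not s is true.
      At g: Dia r is true, s is false, so Dia r or s is true.
Satisfying worlds: {b, h}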